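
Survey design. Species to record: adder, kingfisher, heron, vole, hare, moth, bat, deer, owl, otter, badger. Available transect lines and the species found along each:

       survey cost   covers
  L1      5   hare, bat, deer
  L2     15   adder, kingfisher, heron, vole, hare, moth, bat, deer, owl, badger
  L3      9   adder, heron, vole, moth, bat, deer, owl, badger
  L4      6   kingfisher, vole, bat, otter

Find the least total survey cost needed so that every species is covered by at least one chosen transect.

L1, L3, L4 cover every species at survey cost 5 + 9 + 6 = 20.
Any cover uses at least 2 transects; among all covering selections none totals below 20.

20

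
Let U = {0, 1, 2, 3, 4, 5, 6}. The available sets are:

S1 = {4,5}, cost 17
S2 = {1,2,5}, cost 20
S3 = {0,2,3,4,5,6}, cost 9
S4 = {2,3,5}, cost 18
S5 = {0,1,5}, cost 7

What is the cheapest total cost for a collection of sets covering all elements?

16

S3, S5 cover every element at cost 9 + 7 = 16.
Any cover uses at least 2 sets; among all covering selections none totals below 16.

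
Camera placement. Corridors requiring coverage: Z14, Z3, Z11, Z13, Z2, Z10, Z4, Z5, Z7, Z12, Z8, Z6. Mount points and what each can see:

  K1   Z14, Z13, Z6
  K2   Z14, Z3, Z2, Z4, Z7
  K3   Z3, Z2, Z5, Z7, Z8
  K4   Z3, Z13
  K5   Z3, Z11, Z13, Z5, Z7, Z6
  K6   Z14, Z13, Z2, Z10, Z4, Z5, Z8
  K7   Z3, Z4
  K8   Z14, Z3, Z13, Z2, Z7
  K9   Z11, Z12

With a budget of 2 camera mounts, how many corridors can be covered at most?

Choosing K5, K6 covers {Z14, Z3, Z11, Z13, Z2, Z10, Z4, Z5, Z7, Z8, Z6} — 11 corridors.
No choice of 2 camera mounts does better; here Z12 is left uncovered.

11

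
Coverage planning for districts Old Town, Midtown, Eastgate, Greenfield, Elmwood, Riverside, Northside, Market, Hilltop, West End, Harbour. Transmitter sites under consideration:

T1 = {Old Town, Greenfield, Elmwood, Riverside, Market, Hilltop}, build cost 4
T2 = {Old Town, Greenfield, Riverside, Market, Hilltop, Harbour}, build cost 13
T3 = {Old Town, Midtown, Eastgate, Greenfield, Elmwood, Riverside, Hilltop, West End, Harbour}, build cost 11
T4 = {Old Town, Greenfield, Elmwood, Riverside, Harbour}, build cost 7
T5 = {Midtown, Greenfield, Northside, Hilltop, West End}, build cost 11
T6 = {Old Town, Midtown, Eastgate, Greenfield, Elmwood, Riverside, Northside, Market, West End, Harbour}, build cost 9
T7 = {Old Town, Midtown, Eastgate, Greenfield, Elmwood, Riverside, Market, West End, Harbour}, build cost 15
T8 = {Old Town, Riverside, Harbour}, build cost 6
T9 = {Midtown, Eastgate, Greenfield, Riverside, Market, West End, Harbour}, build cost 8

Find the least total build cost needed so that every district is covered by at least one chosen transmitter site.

T1, T6 cover every district at build cost 4 + 9 = 13.
Any cover uses at least 2 transmitter sites; among all covering selections none totals below 13.

13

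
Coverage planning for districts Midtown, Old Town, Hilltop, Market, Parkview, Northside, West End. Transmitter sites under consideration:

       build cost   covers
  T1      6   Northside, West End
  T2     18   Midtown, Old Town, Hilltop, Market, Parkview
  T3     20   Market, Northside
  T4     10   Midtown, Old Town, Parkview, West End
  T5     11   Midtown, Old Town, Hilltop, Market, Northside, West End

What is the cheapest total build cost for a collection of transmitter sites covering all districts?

T4, T5 cover every district at build cost 10 + 11 = 21.
Any cover uses at least 2 transmitter sites; among all covering selections none totals below 21.

21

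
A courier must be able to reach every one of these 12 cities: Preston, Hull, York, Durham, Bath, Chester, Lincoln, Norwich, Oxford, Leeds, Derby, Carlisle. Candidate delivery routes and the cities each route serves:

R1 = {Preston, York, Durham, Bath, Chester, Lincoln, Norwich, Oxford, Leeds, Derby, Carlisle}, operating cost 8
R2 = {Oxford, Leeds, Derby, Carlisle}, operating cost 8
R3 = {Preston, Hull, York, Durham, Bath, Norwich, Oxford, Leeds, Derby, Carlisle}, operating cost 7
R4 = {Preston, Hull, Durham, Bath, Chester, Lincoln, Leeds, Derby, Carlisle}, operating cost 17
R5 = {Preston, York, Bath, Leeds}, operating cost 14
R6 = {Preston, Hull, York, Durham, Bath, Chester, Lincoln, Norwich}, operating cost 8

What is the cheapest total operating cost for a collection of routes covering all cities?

R1, R3 cover every city at operating cost 8 + 7 = 15.
Any cover uses at least 2 routes; among all covering selections none totals below 15.

15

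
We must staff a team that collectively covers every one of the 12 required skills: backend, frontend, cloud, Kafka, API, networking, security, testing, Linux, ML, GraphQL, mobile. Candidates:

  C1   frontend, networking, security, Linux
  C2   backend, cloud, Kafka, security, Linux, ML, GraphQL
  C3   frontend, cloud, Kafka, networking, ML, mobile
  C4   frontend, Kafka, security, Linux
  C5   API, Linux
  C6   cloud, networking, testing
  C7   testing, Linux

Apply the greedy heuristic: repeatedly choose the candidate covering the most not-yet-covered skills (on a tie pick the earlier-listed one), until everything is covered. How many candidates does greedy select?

Pick 1: C2 covers 7 new skills (backend, cloud, Kafka, security, Linux, ML, GraphQL).
Pick 2: C3 covers 3 new skills (frontend, networking, mobile).
Pick 3: C5 covers 1 new skills (API).
Pick 4: C6 covers 1 new skills (testing).
Greedy uses 4 candidates.

4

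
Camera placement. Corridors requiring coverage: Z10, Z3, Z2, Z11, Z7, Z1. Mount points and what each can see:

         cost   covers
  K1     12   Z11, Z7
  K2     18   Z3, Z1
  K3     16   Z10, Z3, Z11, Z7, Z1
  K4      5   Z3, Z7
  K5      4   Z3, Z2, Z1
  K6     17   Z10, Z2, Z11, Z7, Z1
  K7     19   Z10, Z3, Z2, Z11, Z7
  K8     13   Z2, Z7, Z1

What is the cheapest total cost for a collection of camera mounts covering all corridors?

20

K3, K5 cover every corridor at cost 16 + 4 = 20.
Any cover uses at least 2 camera mounts; among all covering selections none totals below 20.
Greedy by coverage-per-cost would pick K5, K4, K3 for 25 — worse than the optimum 20.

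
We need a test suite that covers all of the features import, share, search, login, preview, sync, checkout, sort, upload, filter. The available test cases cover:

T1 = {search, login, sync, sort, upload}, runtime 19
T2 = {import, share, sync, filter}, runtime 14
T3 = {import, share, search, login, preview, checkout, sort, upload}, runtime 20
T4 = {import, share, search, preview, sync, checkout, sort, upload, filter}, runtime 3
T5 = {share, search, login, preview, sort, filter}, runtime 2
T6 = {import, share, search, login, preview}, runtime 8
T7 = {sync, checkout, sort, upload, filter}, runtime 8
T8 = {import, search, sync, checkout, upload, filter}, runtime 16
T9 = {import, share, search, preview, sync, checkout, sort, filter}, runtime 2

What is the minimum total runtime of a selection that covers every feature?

T4, T5 cover every feature at runtime 3 + 2 = 5.
Any cover uses at least 2 test cases; among all covering selections none totals below 5.
Greedy by coverage-per-runtime would pick T9, T5, T4 for 7 — worse than the optimum 5.

5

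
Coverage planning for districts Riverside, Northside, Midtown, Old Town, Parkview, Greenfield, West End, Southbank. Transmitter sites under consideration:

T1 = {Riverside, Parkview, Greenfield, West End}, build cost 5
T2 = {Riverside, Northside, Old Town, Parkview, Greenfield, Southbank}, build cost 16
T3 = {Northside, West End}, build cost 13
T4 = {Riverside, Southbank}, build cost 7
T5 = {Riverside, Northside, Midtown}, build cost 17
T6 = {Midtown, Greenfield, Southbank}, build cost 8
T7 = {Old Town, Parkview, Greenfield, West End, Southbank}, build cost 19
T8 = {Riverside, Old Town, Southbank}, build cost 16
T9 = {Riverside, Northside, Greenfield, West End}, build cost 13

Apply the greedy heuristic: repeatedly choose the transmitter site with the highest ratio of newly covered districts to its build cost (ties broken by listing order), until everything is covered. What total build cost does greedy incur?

Pick 1: T1 adds 4 new (Riverside, Parkview, Greenfield, West End) at build cost 5 (ratio 4/5).
Pick 2: T6 adds 2 new (Midtown, Southbank) at build cost 8 (ratio 2/8).
Pick 3: T2 adds 2 new (Northside, Old Town) at build cost 16 (ratio 2/16).
Greedy total build cost: 5 + 8 + 16 = 29.

29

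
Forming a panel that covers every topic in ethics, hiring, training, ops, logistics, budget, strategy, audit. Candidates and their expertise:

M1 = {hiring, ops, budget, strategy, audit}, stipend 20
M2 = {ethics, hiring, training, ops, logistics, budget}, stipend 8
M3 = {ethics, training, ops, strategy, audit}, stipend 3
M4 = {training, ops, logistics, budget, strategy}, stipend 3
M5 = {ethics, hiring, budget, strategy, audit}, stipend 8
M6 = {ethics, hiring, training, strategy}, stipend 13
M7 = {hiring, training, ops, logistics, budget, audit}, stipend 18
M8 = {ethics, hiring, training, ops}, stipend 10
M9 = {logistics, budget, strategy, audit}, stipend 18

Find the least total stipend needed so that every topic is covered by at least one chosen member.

11

M2, M3 cover every topic at stipend 8 + 3 = 11.
Any cover uses at least 2 members; among all covering selections none totals below 11.
Greedy by coverage-per-stipend would pick M3, M4, M2 for 14 — worse than the optimum 11.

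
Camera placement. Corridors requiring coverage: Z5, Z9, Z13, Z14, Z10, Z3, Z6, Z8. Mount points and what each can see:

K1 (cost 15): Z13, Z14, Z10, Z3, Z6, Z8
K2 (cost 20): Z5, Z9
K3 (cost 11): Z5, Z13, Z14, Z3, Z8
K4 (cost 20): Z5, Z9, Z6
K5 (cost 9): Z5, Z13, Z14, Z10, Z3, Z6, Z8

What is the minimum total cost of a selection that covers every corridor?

K2, K5 cover every corridor at cost 20 + 9 = 29.
Any cover uses at least 2 camera mounts; among all covering selections none totals below 29.

29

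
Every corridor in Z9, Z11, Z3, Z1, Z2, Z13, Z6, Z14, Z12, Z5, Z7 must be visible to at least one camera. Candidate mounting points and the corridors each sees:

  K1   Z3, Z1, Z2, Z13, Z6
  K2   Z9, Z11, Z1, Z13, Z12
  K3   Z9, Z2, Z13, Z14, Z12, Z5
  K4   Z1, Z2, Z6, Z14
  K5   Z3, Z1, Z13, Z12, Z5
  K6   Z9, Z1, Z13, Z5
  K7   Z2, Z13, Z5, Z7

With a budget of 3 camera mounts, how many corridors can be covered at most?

Choosing K1, K2, K3 covers {Z9, Z11, Z3, Z1, Z2, Z13, Z6, Z14, Z12, Z5} — 10 corridors.
No choice of 3 camera mounts does better; here Z7 is left uncovered.

10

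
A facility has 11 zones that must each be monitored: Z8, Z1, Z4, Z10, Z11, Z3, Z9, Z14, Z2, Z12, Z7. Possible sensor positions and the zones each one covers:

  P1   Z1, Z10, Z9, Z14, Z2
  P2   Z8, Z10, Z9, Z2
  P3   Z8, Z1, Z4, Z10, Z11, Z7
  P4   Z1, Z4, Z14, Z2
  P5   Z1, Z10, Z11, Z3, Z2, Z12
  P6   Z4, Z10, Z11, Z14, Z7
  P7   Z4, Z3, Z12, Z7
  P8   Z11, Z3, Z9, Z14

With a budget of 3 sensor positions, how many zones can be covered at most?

Choosing P1, P3, P5 covers {Z8, Z1, Z4, Z10, Z11, Z3, Z9, Z14, Z2, Z12, Z7} — 11 zones.
That is all 11 zones.

11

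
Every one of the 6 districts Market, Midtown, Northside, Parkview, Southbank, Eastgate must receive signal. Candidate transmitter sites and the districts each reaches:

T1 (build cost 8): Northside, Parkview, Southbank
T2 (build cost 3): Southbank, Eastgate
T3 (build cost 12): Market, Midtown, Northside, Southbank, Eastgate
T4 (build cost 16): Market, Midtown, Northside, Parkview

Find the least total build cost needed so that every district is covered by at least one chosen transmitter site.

19

T2, T4 cover every district at build cost 3 + 16 = 19.
Any cover uses at least 2 transmitter sites; among all covering selections none totals below 19.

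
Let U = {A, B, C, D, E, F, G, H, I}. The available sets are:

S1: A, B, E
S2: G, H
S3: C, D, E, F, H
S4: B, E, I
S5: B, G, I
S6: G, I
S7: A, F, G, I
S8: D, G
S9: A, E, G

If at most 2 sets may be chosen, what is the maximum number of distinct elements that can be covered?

8

Choosing S3, S5 covers {B, C, D, E, F, G, H, I} — 8 elements.
No choice of 2 sets does better; here A is left uncovered.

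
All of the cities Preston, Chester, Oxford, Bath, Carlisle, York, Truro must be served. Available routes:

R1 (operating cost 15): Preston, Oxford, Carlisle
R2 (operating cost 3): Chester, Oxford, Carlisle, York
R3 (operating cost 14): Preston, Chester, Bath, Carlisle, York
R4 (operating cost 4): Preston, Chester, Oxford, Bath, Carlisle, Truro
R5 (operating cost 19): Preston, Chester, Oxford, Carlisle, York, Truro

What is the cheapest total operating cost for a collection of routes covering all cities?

7

R2, R4 cover every city at operating cost 3 + 4 = 7.
Any cover uses at least 2 routes; among all covering selections none totals below 7.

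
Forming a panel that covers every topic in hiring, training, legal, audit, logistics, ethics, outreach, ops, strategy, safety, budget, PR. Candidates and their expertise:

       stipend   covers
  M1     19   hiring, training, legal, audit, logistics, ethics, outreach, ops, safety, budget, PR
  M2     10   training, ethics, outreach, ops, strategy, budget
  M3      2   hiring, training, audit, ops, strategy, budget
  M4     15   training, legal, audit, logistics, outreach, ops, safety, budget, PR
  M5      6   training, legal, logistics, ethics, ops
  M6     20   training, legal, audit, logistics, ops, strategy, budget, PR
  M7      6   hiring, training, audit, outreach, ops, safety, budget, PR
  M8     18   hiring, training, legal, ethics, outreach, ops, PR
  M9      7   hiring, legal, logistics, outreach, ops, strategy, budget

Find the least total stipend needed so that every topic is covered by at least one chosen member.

14

M3, M5, M7 cover every topic at stipend 2 + 6 + 6 = 14.
Any cover uses at least 2 members; among all covering selections none totals below 14.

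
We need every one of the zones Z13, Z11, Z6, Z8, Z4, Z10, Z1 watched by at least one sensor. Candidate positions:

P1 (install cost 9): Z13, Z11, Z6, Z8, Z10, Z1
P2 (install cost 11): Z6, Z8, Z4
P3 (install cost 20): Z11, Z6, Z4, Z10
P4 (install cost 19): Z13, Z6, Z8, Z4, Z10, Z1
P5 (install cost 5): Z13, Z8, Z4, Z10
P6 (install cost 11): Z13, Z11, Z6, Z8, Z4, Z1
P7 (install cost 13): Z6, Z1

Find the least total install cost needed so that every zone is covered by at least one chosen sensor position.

14

P1, P5 cover every zone at install cost 9 + 5 = 14.
Any cover uses at least 2 sensor positions; among all covering selections none totals below 14.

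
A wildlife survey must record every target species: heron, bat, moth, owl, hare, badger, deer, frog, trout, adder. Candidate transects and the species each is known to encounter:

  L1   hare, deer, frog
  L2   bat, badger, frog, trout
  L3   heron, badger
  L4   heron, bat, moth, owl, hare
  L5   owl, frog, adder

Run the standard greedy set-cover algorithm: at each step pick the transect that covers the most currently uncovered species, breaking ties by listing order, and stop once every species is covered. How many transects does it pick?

4

Pick 1: L4 covers 5 new species (heron, bat, moth, owl, hare).
Pick 2: L2 covers 3 new species (badger, frog, trout).
Pick 3: L1 covers 1 new species (deer).
Pick 4: L5 covers 1 new species (adder).
Greedy uses 4 transects.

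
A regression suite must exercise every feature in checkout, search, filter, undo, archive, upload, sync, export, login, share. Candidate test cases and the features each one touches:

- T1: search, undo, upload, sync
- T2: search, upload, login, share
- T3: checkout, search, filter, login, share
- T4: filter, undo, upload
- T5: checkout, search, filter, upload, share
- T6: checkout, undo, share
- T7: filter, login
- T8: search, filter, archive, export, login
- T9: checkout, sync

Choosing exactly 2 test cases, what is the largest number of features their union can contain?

Choosing T1, T3 covers {checkout, search, filter, undo, upload, sync, login, share} — 8 features.
No choice of 2 test cases does better; here archive, export are left uncovered.

8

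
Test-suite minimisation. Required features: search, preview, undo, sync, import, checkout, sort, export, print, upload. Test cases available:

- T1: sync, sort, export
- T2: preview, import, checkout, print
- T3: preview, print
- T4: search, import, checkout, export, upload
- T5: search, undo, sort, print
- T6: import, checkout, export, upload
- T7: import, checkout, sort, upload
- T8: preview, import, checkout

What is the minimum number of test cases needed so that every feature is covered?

T1, T2, T4, T5 together cover {search, preview, undo, sync, import, checkout, sort, export, print, upload} — every feature.
No 3 of the 8 test cases cover everything (all 56 triples fall short), so 4 is minimum.

4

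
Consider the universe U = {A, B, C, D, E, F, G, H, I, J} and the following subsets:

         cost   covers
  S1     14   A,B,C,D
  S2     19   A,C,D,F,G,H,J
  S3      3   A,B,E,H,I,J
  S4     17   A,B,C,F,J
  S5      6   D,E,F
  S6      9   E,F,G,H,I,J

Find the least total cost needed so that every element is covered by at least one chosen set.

22

S2, S3 cover every element at cost 19 + 3 = 22.
Any cover uses at least 2 sets; among all covering selections none totals below 22.
Greedy by coverage-per-cost would pick S3, S5, S6, S1 for 32 — worse than the optimum 22.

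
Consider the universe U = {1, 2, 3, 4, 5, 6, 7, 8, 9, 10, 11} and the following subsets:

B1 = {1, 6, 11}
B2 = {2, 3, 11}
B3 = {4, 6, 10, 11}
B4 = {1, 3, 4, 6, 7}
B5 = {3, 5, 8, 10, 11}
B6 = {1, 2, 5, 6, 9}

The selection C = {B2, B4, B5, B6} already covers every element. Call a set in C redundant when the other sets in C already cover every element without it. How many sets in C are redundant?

Drop B2: the rest still cover every element — redundant.
Drop B4: 4, 7 uncovered — not redundant.
Drop B5: 8, 10 uncovered — not redundant.
Drop B6: 9 uncovered — not redundant.
1 redundant: B2.

1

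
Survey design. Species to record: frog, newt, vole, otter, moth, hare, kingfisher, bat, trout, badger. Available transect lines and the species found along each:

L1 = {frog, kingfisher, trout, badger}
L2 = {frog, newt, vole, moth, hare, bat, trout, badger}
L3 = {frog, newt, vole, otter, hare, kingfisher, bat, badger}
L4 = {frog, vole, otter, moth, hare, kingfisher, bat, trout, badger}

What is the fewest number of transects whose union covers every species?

L2, L3 together cover {frog, newt, vole, otter, moth, hare, kingfisher, bat, trout, badger} — every species.
No single transect contains all 10 species, so 2 is optimal.

2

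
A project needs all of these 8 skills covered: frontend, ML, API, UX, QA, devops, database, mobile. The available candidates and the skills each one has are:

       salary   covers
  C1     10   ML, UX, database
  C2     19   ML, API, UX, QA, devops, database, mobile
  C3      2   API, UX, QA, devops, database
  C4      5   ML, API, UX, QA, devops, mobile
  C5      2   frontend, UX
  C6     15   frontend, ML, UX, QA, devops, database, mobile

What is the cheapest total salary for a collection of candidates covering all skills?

C3, C4, C5 cover every skill at salary 2 + 5 + 2 = 9.
Any cover uses at least 2 candidates; among all covering selections none totals below 9.

9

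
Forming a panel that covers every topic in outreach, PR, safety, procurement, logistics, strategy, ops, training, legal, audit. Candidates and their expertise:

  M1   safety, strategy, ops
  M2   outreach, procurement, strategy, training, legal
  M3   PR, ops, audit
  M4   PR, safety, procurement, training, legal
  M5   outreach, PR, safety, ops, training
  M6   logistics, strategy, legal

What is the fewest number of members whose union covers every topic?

4

M1, M2, M3, M6 together cover {outreach, PR, safety, procurement, logistics, strategy, ops, training, legal, audit} — every topic.
No 3 of the 6 members cover everything (all 20 triples fall short), so 4 is minimum.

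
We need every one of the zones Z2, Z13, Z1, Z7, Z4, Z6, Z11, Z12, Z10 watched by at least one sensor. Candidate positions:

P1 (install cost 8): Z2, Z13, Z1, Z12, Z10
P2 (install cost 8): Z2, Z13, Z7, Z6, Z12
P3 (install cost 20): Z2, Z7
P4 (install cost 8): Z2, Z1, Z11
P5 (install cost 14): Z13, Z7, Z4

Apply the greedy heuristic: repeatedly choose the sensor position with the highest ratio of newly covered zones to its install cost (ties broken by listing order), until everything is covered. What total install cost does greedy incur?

38

Pick 1: P1 adds 5 new (Z2, Z13, Z1, Z12, Z10) at install cost 8 (ratio 5/8).
Pick 2: P2 adds 2 new (Z7, Z6) at install cost 8 (ratio 2/8).
Pick 3: P4 adds 1 new (Z11) at install cost 8 (ratio 1/8).
Pick 4: P5 adds 1 new (Z4) at install cost 14 (ratio 1/14).
Greedy total install cost: 8 + 8 + 8 + 14 = 38.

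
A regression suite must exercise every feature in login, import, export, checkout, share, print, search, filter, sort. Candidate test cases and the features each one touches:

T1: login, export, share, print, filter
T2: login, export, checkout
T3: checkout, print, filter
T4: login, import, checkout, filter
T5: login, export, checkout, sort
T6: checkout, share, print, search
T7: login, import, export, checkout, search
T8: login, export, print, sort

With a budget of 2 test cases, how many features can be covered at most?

8

Choosing T1, T7 covers {login, import, export, checkout, share, print, search, filter} — 8 features.
No choice of 2 test cases does better; here sort is left uncovered.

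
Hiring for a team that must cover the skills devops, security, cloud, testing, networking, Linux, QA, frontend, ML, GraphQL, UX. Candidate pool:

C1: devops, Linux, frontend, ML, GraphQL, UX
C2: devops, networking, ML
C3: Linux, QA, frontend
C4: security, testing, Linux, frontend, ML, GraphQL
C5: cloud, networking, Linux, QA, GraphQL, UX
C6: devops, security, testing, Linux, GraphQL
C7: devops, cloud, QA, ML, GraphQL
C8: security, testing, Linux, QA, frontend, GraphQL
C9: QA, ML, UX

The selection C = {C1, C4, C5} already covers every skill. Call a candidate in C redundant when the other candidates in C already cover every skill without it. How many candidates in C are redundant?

Drop C1: devops uncovered — not redundant.
Drop C4: security, testing uncovered — not redundant.
Drop C5: cloud, networking, QA uncovered — not redundant.
None of the candidates in C is redundant.

0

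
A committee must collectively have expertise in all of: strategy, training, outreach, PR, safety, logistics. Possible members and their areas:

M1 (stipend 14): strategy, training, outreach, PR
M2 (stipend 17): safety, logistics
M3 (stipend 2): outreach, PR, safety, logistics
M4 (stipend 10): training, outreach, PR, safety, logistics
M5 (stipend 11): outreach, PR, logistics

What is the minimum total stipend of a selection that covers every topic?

M1, M3 cover every topic at stipend 14 + 2 = 16.
Any cover uses at least 2 members; among all covering selections none totals below 16.

16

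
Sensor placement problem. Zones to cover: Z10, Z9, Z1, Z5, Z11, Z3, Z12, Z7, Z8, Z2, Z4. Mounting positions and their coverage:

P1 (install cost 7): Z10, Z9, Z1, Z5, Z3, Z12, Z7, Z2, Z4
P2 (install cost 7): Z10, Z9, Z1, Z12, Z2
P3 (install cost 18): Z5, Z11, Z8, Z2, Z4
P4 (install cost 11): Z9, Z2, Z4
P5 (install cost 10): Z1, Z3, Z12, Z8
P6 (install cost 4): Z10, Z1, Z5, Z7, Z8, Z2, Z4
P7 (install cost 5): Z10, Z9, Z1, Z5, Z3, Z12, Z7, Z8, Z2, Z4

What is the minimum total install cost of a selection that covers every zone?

P3, P7 cover every zone at install cost 18 + 5 = 23.
Any cover uses at least 2 sensor positions; among all covering selections none totals below 23.

23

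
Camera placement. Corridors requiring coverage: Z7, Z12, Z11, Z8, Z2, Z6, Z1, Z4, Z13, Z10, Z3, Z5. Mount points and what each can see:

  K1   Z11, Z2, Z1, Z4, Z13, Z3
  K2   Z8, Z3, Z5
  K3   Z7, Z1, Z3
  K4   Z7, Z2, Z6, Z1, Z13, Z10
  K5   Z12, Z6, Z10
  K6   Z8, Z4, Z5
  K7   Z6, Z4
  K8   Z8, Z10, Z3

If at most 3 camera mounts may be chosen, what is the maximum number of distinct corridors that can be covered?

11

Choosing K1, K2, K4 covers {Z7, Z11, Z8, Z2, Z6, Z1, Z4, Z13, Z10, Z3, Z5} — 11 corridors.
No choice of 3 camera mounts does better; here Z12 is left uncovered.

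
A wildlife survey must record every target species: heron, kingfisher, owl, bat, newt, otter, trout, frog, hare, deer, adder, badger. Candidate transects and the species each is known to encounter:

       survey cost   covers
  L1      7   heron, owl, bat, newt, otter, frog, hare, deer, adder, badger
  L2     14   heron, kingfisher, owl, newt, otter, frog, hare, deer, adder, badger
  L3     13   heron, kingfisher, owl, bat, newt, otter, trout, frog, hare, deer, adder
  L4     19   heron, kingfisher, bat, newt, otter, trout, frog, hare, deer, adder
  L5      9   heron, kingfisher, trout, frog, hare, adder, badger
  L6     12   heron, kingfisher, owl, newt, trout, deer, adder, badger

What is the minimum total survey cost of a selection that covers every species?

16

L1, L5 cover every species at survey cost 7 + 9 = 16.
Any cover uses at least 2 transects; among all covering selections none totals below 16.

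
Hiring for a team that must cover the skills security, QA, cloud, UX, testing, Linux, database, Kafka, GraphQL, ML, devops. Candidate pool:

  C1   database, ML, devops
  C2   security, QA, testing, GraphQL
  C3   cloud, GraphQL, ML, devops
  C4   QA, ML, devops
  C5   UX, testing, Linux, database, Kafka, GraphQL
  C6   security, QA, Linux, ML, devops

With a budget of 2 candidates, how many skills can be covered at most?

Choosing C5, C6 covers {security, QA, UX, testing, Linux, database, Kafka, GraphQL, ML, devops} — 10 skills.
No choice of 2 candidates does better; here cloud is left uncovered.

10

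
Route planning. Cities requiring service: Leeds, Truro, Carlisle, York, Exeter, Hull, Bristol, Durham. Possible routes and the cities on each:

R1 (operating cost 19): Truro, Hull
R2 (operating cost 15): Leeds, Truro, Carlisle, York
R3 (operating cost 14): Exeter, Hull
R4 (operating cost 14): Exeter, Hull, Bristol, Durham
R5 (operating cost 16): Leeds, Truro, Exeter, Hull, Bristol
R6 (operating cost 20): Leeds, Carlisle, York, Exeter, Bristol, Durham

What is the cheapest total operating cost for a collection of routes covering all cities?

R2, R4 cover every city at operating cost 15 + 14 = 29.
Any cover uses at least 2 routes; among all covering selections none totals below 29.

29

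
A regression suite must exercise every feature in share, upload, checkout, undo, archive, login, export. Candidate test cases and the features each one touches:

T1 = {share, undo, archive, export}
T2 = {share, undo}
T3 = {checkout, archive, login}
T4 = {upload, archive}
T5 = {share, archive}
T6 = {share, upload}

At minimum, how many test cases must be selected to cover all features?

T1, T3, T4 together cover {share, upload, checkout, undo, archive, login, export} — every feature.
No 2 of the 6 test cases cover everything (all 15 pairs fall short), so 3 is minimum.

3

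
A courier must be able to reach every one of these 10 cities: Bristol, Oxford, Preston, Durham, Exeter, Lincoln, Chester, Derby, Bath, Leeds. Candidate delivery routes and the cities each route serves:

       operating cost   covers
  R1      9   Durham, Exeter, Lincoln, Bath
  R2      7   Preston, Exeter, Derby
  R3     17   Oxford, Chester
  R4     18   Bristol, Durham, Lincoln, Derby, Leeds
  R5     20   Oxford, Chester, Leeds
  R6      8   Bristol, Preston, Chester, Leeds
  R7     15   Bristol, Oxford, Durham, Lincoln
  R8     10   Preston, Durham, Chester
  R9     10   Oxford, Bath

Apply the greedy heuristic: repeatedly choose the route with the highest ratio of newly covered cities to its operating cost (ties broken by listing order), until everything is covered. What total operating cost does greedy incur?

34

Pick 1: R6 adds 4 new (Bristol, Preston, Chester, Leeds) at operating cost 8 (ratio 4/8).
Pick 2: R1 adds 4 new (Durham, Exeter, Lincoln, Bath) at operating cost 9 (ratio 4/9).
Pick 3: R2 adds 1 new (Derby) at operating cost 7 (ratio 1/7).
Pick 4: R9 adds 1 new (Oxford) at operating cost 10 (ratio 1/10).
Greedy total operating cost: 8 + 9 + 7 + 10 = 34.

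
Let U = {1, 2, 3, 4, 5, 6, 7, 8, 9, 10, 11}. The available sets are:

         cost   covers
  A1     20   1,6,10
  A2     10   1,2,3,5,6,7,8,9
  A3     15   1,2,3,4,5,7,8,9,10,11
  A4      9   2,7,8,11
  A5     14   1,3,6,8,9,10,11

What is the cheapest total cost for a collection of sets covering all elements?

25

A2, A3 cover every element at cost 10 + 15 = 25.
Any cover uses at least 2 sets; among all covering selections none totals below 25.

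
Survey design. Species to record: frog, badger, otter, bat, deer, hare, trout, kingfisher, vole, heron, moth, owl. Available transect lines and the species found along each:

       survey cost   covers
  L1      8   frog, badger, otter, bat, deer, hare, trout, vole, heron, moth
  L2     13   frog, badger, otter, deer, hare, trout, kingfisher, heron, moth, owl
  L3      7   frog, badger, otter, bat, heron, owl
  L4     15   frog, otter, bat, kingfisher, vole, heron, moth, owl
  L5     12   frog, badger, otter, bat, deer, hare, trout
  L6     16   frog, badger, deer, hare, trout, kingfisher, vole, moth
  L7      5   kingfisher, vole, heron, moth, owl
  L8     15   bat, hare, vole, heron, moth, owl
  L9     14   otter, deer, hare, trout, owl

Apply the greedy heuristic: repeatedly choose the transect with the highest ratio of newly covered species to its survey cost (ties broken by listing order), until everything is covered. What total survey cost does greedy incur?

13

Pick 1: L1 adds 10 new (frog, badger, otter, bat, deer, hare, trout, vole, heron, moth) at survey cost 8 (ratio 10/8).
Pick 2: L7 adds 2 new (kingfisher, owl) at survey cost 5 (ratio 2/5).
Greedy total survey cost: 8 + 5 = 13.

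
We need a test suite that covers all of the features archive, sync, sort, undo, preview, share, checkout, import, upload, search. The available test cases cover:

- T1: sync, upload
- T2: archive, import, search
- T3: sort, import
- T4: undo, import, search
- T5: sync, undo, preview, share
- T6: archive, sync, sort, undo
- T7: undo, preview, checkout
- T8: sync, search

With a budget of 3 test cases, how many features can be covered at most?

Choosing T1, T2, T5 covers {archive, sync, undo, preview, share, import, upload, search} — 8 features.
No choice of 3 test cases does better; here sort, checkout are left uncovered.

8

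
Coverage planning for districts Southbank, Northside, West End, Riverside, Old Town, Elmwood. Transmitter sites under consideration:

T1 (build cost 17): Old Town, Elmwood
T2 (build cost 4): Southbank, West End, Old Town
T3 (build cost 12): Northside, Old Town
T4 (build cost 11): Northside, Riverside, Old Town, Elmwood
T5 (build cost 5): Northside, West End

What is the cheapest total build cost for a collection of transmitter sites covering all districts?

T2, T4 cover every district at build cost 4 + 11 = 15.
Any cover uses at least 2 transmitter sites; among all covering selections none totals below 15.

15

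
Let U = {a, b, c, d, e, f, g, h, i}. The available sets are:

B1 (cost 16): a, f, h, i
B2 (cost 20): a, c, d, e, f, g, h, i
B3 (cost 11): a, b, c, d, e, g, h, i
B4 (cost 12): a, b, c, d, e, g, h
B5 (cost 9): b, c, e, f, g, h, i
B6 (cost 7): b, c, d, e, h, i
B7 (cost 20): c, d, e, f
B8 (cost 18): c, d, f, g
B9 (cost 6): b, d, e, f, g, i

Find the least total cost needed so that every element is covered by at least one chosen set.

B3, B9 cover every element at cost 11 + 6 = 17.
Any cover uses at least 2 sets; among all covering selections none totals below 17.
Greedy by coverage-per-cost would pick B9, B6, B3 for 24 — worse than the optimum 17.

17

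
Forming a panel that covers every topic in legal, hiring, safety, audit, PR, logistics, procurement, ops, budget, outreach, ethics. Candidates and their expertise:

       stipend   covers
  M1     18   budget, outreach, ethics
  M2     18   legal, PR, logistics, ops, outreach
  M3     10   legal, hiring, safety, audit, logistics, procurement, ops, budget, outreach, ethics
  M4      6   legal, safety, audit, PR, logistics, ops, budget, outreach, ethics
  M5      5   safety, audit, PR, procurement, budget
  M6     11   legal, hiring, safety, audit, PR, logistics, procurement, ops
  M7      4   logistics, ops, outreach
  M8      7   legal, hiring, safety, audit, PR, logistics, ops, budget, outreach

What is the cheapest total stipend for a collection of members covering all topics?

M3, M5 cover every topic at stipend 10 + 5 = 15.
Any cover uses at least 2 members; among all covering selections none totals below 15.

15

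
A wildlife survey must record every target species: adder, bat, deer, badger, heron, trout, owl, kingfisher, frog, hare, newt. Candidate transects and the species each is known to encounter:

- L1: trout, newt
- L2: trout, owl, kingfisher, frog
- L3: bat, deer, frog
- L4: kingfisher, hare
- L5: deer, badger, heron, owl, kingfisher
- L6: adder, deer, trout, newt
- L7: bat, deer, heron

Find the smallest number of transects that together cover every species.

L3, L4, L5, L6 together cover {adder, bat, deer, badger, heron, trout, owl, kingfisher, frog, hare, newt} — every species.
No 3 of the 7 transects cover everything (all 35 triples fall short), so 4 is minimum.

4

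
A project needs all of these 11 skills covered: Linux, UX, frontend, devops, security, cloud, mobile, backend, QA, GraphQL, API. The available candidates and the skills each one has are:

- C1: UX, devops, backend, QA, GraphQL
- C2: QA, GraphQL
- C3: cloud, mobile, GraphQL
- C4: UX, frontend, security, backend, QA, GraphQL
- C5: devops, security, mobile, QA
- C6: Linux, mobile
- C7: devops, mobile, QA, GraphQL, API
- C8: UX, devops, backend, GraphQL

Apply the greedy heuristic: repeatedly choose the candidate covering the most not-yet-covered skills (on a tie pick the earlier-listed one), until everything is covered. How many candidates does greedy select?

4

Pick 1: C4 covers 6 new skills (UX, frontend, security, backend, QA, GraphQL).
Pick 2: C7 covers 3 new skills (devops, mobile, API).
Pick 3: C3 covers 1 new skills (cloud).
Pick 4: C6 covers 1 new skills (Linux).
Greedy uses 4 candidates.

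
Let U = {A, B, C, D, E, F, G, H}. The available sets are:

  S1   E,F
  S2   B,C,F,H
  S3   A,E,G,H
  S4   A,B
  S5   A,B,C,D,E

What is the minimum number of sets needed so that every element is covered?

S1, S3, S5 together cover {A, B, C, D, E, F, G, H} — every element.
No 2 of the 5 sets cover everything (all 10 pairs fall short), so 3 is minimum.

3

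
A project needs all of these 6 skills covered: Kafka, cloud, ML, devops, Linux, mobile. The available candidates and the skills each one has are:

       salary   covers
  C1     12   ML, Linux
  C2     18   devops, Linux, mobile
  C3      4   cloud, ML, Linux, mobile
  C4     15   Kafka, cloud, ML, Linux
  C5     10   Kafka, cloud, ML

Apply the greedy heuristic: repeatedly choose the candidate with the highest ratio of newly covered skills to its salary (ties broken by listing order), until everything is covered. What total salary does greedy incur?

32

Pick 1: C3 adds 4 new (cloud, ML, Linux, mobile) at salary 4 (ratio 4/4).
Pick 2: C5 adds 1 new (Kafka) at salary 10 (ratio 1/10).
Pick 3: C2 adds 1 new (devops) at salary 18 (ratio 1/18).
Greedy total salary: 4 + 10 + 18 = 32. (The true optimum is 28, so greedy overshoots here.)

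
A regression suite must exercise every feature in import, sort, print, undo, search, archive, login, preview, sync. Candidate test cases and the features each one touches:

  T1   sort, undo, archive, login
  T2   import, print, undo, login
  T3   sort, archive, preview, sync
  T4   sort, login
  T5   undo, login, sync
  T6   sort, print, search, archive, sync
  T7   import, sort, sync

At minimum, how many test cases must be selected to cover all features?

3

T2, T3, T6 together cover {import, sort, print, undo, search, archive, login, preview, sync} — every feature.
No 2 of the 7 test cases cover everything (all 21 pairs fall short), so 3 is minimum.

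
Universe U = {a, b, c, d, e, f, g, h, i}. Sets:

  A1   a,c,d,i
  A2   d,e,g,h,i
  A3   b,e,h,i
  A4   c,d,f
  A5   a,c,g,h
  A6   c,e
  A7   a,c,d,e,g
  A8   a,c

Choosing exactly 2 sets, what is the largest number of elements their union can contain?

Choosing A3, A7 covers {a, b, c, d, e, g, h, i} — 8 elements.
No choice of 2 sets does better; here f is left uncovered.

8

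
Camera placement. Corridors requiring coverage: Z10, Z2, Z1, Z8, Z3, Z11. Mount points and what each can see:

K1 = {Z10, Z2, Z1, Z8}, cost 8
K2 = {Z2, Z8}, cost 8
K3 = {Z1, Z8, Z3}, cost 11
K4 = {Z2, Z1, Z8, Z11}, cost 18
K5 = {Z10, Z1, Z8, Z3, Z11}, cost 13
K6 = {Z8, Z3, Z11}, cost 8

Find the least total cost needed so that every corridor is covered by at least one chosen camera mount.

K1, K6 cover every corridor at cost 8 + 8 = 16.
Any cover uses at least 2 camera mounts; among all covering selections none totals below 16.

16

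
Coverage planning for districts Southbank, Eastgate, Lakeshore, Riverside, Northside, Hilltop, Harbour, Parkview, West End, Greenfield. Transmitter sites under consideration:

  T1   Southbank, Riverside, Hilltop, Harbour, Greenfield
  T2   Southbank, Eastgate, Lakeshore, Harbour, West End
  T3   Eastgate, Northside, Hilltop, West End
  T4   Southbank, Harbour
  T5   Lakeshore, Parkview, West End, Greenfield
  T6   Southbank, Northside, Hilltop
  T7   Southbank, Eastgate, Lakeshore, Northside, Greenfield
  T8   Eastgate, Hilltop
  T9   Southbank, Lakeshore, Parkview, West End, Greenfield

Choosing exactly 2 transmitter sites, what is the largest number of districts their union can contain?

Choosing T1, T2 covers {Southbank, Eastgate, Lakeshore, Riverside, Hilltop, Harbour, West End, Greenfield} — 8 districts.
No choice of 2 transmitter sites does better; here Northside, Parkview are left uncovered.

8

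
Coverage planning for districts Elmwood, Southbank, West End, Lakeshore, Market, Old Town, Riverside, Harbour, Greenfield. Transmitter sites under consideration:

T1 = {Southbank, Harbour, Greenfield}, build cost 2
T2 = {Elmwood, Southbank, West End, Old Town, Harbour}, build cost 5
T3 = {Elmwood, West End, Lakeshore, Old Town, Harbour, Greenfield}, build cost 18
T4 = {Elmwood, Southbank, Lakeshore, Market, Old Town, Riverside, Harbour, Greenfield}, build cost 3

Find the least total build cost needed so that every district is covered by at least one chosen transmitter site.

T2, T4 cover every district at build cost 5 + 3 = 8.
Any cover uses at least 2 transmitter sites; among all covering selections none totals below 8.

8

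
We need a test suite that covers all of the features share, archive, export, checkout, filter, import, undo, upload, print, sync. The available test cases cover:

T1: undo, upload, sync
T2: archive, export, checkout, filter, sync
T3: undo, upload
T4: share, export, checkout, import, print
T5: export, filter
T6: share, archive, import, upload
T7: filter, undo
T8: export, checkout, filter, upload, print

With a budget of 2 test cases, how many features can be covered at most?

8

Choosing T1, T4 covers {share, export, checkout, import, undo, upload, print, sync} — 8 features.
No choice of 2 test cases does better; here archive, filter are left uncovered.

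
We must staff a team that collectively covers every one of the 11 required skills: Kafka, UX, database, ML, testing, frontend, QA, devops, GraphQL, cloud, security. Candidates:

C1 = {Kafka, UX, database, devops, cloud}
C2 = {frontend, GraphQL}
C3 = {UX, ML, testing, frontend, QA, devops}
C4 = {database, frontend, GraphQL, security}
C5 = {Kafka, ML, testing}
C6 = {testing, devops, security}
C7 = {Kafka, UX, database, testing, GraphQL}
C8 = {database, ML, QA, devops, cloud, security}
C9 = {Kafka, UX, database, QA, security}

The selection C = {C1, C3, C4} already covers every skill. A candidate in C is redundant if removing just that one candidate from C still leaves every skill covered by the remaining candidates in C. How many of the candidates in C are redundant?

Drop C1: Kafka, cloud uncovered — not redundant.
Drop C3: ML, testing, QA uncovered — not redundant.
Drop C4: GraphQL, security uncovered — not redundant.
None of the candidates in C is redundant.

0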